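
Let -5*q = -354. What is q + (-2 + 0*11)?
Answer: 344/5 ≈ 68.800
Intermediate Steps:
q = 354/5 (q = -⅕*(-354) = 354/5 ≈ 70.800)
q + (-2 + 0*11) = 354/5 + (-2 + 0*11) = 354/5 + (-2 + 0) = 354/5 - 2 = 344/5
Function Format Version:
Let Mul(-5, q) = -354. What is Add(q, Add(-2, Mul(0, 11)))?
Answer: Rational(344, 5) ≈ 68.800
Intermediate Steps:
q = Rational(354, 5) (q = Mul(Rational(-1, 5), -354) = Rational(354, 5) ≈ 70.800)
Add(q, Add(-2, Mul(0, 11))) = Add(Rational(354, 5), Add(-2, Mul(0, 11))) = Add(Rational(354, 5), Add(-2, 0)) = Add(Rational(354, 5), -2) = Rational(344, 5)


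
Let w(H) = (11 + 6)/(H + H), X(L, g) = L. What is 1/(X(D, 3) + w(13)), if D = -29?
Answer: -26/737 ≈ -0.035278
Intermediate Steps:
w(H) = 17/(2*H) (w(H) = 17/((2*H)) = 17*(1/(2*H)) = 17/(2*H))
1/(X(D, 3) + w(13)) = 1/(-29 + (17/2)/13) = 1/(-29 + (17/2)*(1/13)) = 1/(-29 + 17/26) = 1/(-737/26) = -26/737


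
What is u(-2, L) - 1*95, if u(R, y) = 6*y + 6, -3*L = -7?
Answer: -75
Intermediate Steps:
L = 7/3 (L = -⅓*(-7) = 7/3 ≈ 2.3333)
u(R, y) = 6 + 6*y
u(-2, L) - 1*95 = (6 + 6*(7/3)) - 1*95 = (6 + 14) - 95 = 20 - 95 = -75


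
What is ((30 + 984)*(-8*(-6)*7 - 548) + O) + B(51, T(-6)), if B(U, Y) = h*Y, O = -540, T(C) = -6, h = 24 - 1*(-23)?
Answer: -215790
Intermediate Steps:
h = 47 (h = 24 + 23 = 47)
B(U, Y) = 47*Y
((30 + 984)*(-8*(-6)*7 - 548) + O) + B(51, T(-6)) = ((30 + 984)*(-8*(-6)*7 - 548) - 540) + 47*(-6) = (1014*(48*7 - 548) - 540) - 282 = (1014*(336 - 548) - 540) - 282 = (1014*(-212) - 540) - 282 = (-214968 - 540) - 282 = -215508 - 282 = -215790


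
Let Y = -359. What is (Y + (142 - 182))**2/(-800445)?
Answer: -53067/266815 ≈ -0.19889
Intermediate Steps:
(Y + (142 - 182))**2/(-800445) = (-359 + (142 - 182))**2/(-800445) = (-359 - 40)**2*(-1/800445) = (-399)**2*(-1/800445) = 159201*(-1/800445) = -53067/266815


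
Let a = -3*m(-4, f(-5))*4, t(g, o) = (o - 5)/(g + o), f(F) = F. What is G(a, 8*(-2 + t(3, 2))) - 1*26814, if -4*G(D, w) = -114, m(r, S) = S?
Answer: -53571/2 ≈ -26786.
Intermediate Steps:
t(g, o) = (-5 + o)/(g + o)
a = 60 (a = -3*(-5)*4 = 15*4 = 60)
G(D, w) = 57/2 (G(D, w) = -1/4*(-114) = 57/2)
G(a, 8*(-2 + t(3, 2))) - 1*26814 = 57/2 - 1*26814 = 57/2 - 26814 = -53571/2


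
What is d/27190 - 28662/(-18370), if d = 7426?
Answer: 9157354/4994803 ≈ 1.8334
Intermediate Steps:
d/27190 - 28662/(-18370) = 7426/27190 - 28662/(-18370) = 7426*(1/27190) - 28662*(-1/18370) = 3713/13595 + 14331/9185 = 9157354/4994803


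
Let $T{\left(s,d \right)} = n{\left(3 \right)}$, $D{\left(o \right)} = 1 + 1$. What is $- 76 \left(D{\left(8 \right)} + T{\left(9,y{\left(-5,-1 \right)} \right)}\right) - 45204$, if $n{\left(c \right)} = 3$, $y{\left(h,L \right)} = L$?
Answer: $-45584$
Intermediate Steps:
$D{\left(o \right)} = 2$
$T{\left(s,d \right)} = 3$
$- 76 \left(D{\left(8 \right)} + T{\left(9,y{\left(-5,-1 \right)} \right)}\right) - 45204 = - 76 \left(2 + 3\right) - 45204 = \left(-76\right) 5 - 45204 = -380 - 45204 = -45584$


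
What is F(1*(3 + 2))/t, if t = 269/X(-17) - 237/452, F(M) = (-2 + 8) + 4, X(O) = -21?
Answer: -18984/25313 ≈ -0.74997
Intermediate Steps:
F(M) = 10 (F(M) = 6 + 4 = 10)
t = -126565/9492 (t = 269/(-21) - 237/452 = 269*(-1/21) - 237*1/452 = -269/21 - 237/452 = -126565/9492 ≈ -13.334)
F(1*(3 + 2))/t = 10/(-126565/9492) = 10*(-9492/126565) = -18984/25313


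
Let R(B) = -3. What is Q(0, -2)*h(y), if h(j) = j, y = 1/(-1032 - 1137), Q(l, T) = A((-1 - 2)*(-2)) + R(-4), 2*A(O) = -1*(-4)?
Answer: 1/2169 ≈ 0.00046104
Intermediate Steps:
A(O) = 2 (A(O) = (-1*(-4))/2 = (½)*4 = 2)
Q(l, T) = -1 (Q(l, T) = 2 - 3 = -1)
y = -1/2169 (y = 1/(-2169) = -1/2169 ≈ -0.00046104)
Q(0, -2)*h(y) = -1*(-1/2169) = 1/2169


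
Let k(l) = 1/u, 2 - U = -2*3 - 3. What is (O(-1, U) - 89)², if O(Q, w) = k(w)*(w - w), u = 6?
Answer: 7921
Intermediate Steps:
U = 11 (U = 2 - (-2*3 - 3) = 2 - (-6 - 3) = 2 - 1*(-9) = 2 + 9 = 11)
k(l) = ⅙ (k(l) = 1/6 = ⅙)
O(Q, w) = 0 (O(Q, w) = (w - w)/6 = (⅙)*0 = 0)
(O(-1, U) - 89)² = (0 - 89)² = (-89)² = 7921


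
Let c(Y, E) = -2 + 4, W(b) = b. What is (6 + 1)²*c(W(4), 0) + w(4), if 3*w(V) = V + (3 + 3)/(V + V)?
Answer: 1195/12 ≈ 99.583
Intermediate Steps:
w(V) = 1/V + V/3 (w(V) = (V + (3 + 3)/(V + V))/3 = (V + 6/((2*V)))/3 = (V + 6*(1/(2*V)))/3 = (V + 3/V)/3 = 1/V + V/3)
c(Y, E) = 2
(6 + 1)²*c(W(4), 0) + w(4) = (6 + 1)²*2 + (1/4 + (⅓)*4) = 7²*2 + (¼ + 4/3) = 49*2 + 19/12 = 98 + 19/12 = 1195/12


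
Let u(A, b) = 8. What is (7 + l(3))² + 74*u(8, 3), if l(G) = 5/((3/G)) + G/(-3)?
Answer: 713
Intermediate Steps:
l(G) = 4*G/3 (l(G) = 5*(G/3) + G*(-⅓) = 5*G/3 - G/3 = 4*G/3)
(7 + l(3))² + 74*u(8, 3) = (7 + (4/3)*3)² + 74*8 = (7 + 4)² + 592 = 11² + 592 = 121 + 592 = 713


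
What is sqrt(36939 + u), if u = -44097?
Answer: I*sqrt(7158) ≈ 84.605*I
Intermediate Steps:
sqrt(36939 + u) = sqrt(36939 - 44097) = sqrt(-7158) = I*sqrt(7158)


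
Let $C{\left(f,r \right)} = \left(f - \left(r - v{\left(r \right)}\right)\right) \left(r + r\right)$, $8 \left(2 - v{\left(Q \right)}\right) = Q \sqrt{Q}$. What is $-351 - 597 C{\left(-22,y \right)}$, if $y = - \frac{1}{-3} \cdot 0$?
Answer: $-351$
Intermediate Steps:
$v{\left(Q \right)} = 2 - \frac{Q^{\frac{3}{2}}}{8}$ ($v{\left(Q \right)} = 2 - \frac{Q \sqrt{Q}}{8} = 2 - \frac{Q^{\frac{3}{2}}}{8}$)
$y = 0$ ($y = \left(-1\right) \left(- \frac{1}{3}\right) 0 = \frac{1}{3} \cdot 0 = 0$)
$C{\left(f,r \right)} = 2 r \left(2 + f - r - \frac{r^{\frac{3}{2}}}{8}\right)$ ($C{\left(f,r \right)} = \left(f - \left(-2 + r + \frac{r^{\frac{3}{2}}}{8}\right)\right) \left(r + r\right) = \left(f - \left(-2 + r + \frac{r^{\frac{3}{2}}}{8}\right)\right) 2 r = \left(2 + f - r - \frac{r^{\frac{3}{2}}}{8}\right) 2 r = 2 r \left(2 + f - r - \frac{r^{\frac{3}{2}}}{8}\right)$)
$-351 - 597 C{\left(-22,y \right)} = -351 - 597 \cdot \frac{1}{4} \cdot 0 \left(16 - 0^{\frac{3}{2}} - 0 + 8 \left(-22\right)\right) = -351 - 597 \cdot \frac{1}{4} \cdot 0 \left(16 - 0 + 0 - 176\right) = -351 - 597 \cdot \frac{1}{4} \cdot 0 \left(16 + 0 + 0 - 176\right) = -351 - 597 \cdot \frac{1}{4} \cdot 0 \left(-160\right) = -351 - 0 = -351 + 0 = -351$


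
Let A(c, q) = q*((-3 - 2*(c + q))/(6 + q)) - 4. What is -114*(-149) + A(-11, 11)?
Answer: 288661/17 ≈ 16980.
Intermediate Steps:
A(c, q) = -4 + q*(-3 - 2*c - 2*q)/(6 + q) (A(c, q) = q*((-3 + (-2*c - 2*q))/(6 + q)) - 4 = q*((-3 - 2*c - 2*q)/(6 + q)) - 4 = q*(-3 - 2*c - 2*q)/(6 + q) - 4 = -4 + q*(-3 - 2*c - 2*q)/(6 + q))
-114*(-149) + A(-11, 11) = -114*(-149) + (-24 - 7*11 - 2*11² - 2*(-11)*11)/(6 + 11) = 16986 + (-24 - 77 - 2*121 + 242)/17 = 16986 + (-24 - 77 - 242 + 242)/17 = 16986 + (1/17)*(-101) = 16986 - 101/17 = 288661/17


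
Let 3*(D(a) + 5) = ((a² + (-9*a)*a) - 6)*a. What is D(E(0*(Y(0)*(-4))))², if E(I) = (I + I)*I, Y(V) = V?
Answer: 25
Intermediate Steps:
E(I) = 2*I² (E(I) = (2*I)*I = 2*I²)
D(a) = -5 + a*(-6 - 8*a²)/3 (D(a) = -5 + (((a² + (-9*a)*a) - 6)*a)/3 = -5 + (((a² - 9*a²) - 6)*a)/3 = -5 + ((-8*a² - 6)*a)/3 = -5 + ((-6 - 8*a²)*a)/3 = -5 + (a*(-6 - 8*a²))/3 = -5 + a*(-6 - 8*a²)/3)
D(E(0*(Y(0)*(-4))))² = (-5 - 4*(0*(0*(-4)))² - 8*(2*(0*(0*(-4)))²)³/3)² = (-5 - 4*(0*0)² - 8*(2*(0*0)²)³/3)² = (-5 - 4*0² - 8*(2*0²)³/3)² = (-5 - 4*0 - 8*(2*0)³/3)² = (-5 - 2*0 - 8/3*0³)² = (-5 + 0 - 8/3*0)² = (-5 + 0 + 0)² = (-5)² = 25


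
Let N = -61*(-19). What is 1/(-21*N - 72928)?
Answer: -1/97267 ≈ -1.0281e-5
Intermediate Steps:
N = 1159
1/(-21*N - 72928) = 1/(-21*1159 - 72928) = 1/(-24339 - 72928) = 1/(-97267) = -1/97267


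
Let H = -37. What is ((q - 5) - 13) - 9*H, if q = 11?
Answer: 326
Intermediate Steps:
((q - 5) - 13) - 9*H = ((11 - 5) - 13) - 9*(-37) = (6 - 13) + 333 = -7 + 333 = 326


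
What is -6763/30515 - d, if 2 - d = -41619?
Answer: -1270071578/30515 ≈ -41621.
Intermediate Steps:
d = 41621 (d = 2 - 1*(-41619) = 2 + 41619 = 41621)
-6763/30515 - d = -6763/30515 - 1*41621 = -6763*1/30515 - 41621 = -6763/30515 - 41621 = -1270071578/30515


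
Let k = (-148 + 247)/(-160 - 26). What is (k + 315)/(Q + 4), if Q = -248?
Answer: -19497/15128 ≈ -1.2888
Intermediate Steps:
k = -33/62 (k = 99/(-186) = 99*(-1/186) = -33/62 ≈ -0.53226)
(k + 315)/(Q + 4) = (-33/62 + 315)/(-248 + 4) = (19497/62)/(-244) = (19497/62)*(-1/244) = -19497/15128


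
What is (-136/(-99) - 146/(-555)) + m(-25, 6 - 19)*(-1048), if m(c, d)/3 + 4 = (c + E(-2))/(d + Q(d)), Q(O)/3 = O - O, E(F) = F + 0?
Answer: 1439948714/238095 ≈ 6047.8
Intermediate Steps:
E(F) = F
Q(O) = 0 (Q(O) = 3*(O - O) = 3*0 = 0)
m(c, d) = -12 + 3*(-2 + c)/d (m(c, d) = -12 + 3*((c - 2)/(d + 0)) = -12 + 3*((-2 + c)/d) = -12 + 3*(-2 + c)/d)
(-136/(-99) - 146/(-555)) + m(-25, 6 - 19)*(-1048) = (-136/(-99) - 146/(-555)) + (3*(-2 - 25 - 4*(6 - 19))/(6 - 19))*(-1048) = (-136*(-1/99) - 146*(-1/555)) + (3*(-2 - 25 - 4*(-13))/(-13))*(-1048) = (136/99 + 146/555) + (3*(-1/13)*(-2 - 25 + 52))*(-1048) = 29978/18315 + (3*(-1/13)*25)*(-1048) = 29978/18315 - 75/13*(-1048) = 29978/18315 + 78600/13 = 1439948714/238095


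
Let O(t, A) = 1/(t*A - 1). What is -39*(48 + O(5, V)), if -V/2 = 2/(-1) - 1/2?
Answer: -14989/8 ≈ -1873.6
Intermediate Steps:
V = 5 (V = -2*(2/(-1) - 1/2) = -2*(2*(-1) - 1*½) = -2*(-2 - ½) = -2*(-5/2) = 5)
O(t, A) = 1/(-1 + A*t) (O(t, A) = 1/(A*t - 1) = 1/(-1 + A*t))
-39*(48 + O(5, V)) = -39*(48 + 1/(-1 + 5*5)) = -39*(48 + 1/(-1 + 25)) = -39*(48 + 1/24) = -39*1153/24 = -14989/8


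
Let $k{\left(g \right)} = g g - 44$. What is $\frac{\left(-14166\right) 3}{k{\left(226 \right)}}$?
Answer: $- \frac{21249}{25516} \approx -0.83277$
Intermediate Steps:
$k{\left(g \right)} = -44 + g^{2}$ ($k{\left(g \right)} = g^{2} - 44 = -44 + g^{2}$)
$\frac{\left(-14166\right) 3}{k{\left(226 \right)}} = \frac{\left(-14166\right) 3}{-44 + 226^{2}} = - \frac{42498}{-44 + 51076} = - \frac{42498}{51032} = \left(-42498\right) \frac{1}{51032} = - \frac{21249}{25516}$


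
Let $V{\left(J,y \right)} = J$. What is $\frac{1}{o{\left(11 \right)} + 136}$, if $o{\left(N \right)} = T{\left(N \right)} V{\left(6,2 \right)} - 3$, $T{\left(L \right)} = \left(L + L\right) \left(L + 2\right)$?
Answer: $\frac{1}{1849} \approx 0.00054083$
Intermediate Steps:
$T{\left(L \right)} = 2 L \left(2 + L\right)$
$o{\left(N \right)} = -3 + 12 N \left(2 + N\right)$ ($o{\left(N \right)} = 2 N \left(2 + N\right) 6 - 3 = 12 N \left(2 + N\right) - 3 = -3 + 12 N \left(2 + N\right)$)
$\frac{1}{o{\left(11 \right)} + 136} = \frac{1}{\left(-3 + 12 \cdot 11 \left(2 + 11\right)\right) + 136} = \frac{1}{\left(-3 + 12 \cdot 11 \cdot 13\right) + 136} = \frac{1}{\left(-3 + 1716\right) + 136} = \frac{1}{1713 + 136} = \frac{1}{1849}$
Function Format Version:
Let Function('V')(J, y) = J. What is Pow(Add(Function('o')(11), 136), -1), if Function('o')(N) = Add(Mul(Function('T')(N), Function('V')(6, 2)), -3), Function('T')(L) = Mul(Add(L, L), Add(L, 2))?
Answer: Rational(1, 1849) ≈ 0.00054083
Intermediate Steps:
Function('T')(L) = Mul(2, L, Add(2, L)) (Function('T')(L) = Mul(Mul(2, L), Add(2, L)) = Mul(2, L, Add(2, L)))
Function('o')(N) = Add(-3, Mul(12, N, Add(2, N))) (Function('o')(N) = Add(Mul(Mul(2, N, Add(2, N)), 6), -3) = Add(Mul(12, N, Add(2, N)), -3) = Add(-3, Mul(12, N, Add(2, N))))
Pow(Add(Function('o')(11), 136), -1) = Pow(Add(Add(-3, Mul(12, 11, Add(2, 11))), 136), -1) = Pow(Add(Add(-3, Mul(12, 11, 13)), 136), -1) = Pow(Add(Add(-3, 1716), 136), -1) = Pow(Add(1713, 136), -1) = Pow(1849, -1) = Rational(1, 1849)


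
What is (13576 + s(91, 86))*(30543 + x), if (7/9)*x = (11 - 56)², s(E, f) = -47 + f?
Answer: 451290570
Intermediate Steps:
x = 18225/7 (x = 9*(11 - 56)²/7 = (9/7)*(-45)² = (9/7)*2025 = 18225/7 ≈ 2603.6)
(13576 + s(91, 86))*(30543 + x) = (13576 + (-47 + 86))*(30543 + 18225/7) = (13576 + 39)*(232026/7) = 13615*(232026/7) = 451290570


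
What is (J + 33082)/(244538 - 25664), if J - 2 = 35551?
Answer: 68635/218874 ≈ 0.31358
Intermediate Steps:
J = 35553 (J = 2 + 35551 = 35553)
(J + 33082)/(244538 - 25664) = (35553 + 33082)/(244538 - 25664) = 68635/218874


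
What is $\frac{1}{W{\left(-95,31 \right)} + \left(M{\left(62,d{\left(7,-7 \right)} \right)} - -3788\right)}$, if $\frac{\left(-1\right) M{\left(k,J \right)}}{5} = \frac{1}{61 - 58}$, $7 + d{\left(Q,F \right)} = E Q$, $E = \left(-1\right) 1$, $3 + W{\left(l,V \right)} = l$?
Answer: $\frac{3}{11065} \approx 0.00027113$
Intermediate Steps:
$W{\left(l,V \right)} = -3 + l$
$E = -1$
$d{\left(Q,F \right)} = -7 - Q$
$M{\left(k,J \right)} = - \frac{5}{3}$ ($M{\left(k,J \right)} = - \frac{5}{61 - 58} = - \frac{5}{3}$)
$\frac{1}{W{\left(-95,31 \right)} + \left(M{\left(62,d{\left(7,-7 \right)} \right)} - -3788\right)} = \frac{1}{\left(-3 - 95\right) - - \frac{11359}{3}} = \frac{1}{-98 + \left(- \frac{5}{3} + 3788\right)} = \frac{1}{-98 + \frac{11359}{3}} = \frac{1}{\frac{11065}{3}} = \frac{3}{11065}$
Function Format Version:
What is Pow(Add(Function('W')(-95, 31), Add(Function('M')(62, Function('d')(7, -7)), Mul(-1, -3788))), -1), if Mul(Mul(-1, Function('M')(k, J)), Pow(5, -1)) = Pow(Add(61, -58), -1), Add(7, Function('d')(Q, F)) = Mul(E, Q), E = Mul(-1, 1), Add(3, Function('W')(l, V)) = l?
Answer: Rational(3, 11065) ≈ 0.00027113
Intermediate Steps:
Function('W')(l, V) = Add(-3, l)
E = -1
Function('d')(Q, F) = Add(-7, Mul(-1, Q))
Function('M')(k, J) = Rational(-5, 3) (Function('M')(k, J) = Mul(-5, Pow(Add(61, -58), -1)) = Mul(-5, Pow(3, -1)) = Mul(-5, Rational(1, 3)) = Rational(-5, 3))
Pow(Add(Function('W')(-95, 31), Add(Function('M')(62, Function('d')(7, -7)), Mul(-1, -3788))), -1) = Pow(Add(Add(-3, -95), Add(Rational(-5, 3), Mul(-1, -3788))), -1) = Pow(Add(-98, Add(Rational(-5, 3), 3788)), -1) = Pow(Add(-98, Rational(11359, 3)), -1) = Pow(Rational(11065, 3), -1) = Rational(3, 11065)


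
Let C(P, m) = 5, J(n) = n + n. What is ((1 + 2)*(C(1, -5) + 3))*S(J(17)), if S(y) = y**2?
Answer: 27744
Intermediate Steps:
J(n) = 2*n
((1 + 2)*(C(1, -5) + 3))*S(J(17)) = ((1 + 2)*(5 + 3))*(2*17)**2 = (3*8)*34**2 = 24*1156 = 27744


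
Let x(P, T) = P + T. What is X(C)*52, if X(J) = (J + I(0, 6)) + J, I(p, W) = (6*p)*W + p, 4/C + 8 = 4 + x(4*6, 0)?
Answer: 104/5 ≈ 20.800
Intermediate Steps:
C = ⅕ (C = 4/(-8 + (4 + (4*6 + 0))) = 4/(-8 + (4 + (24 + 0))) = 4/(-8 + (4 + 24)) = 4/(-8 + 28) = 4/20 = 4*(1/20) = ⅕ ≈ 0.20000)
I(p, W) = p + 6*W*p (I(p, W) = 6*W*p + p = p + 6*W*p)
X(J) = 2*J (X(J) = (J + 0*(1 + 6*6)) + J = (J + 0*(1 + 36)) + J = (J + 0*37) + J = (J + 0) + J = J + J = 2*J)
X(C)*52 = (2*(⅕))*52 = (⅖)*52 = 104/5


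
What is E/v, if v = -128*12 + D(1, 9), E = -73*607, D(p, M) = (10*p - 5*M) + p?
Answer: 44311/1570 ≈ 28.224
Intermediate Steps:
D(p, M) = -5*M + 11*p (D(p, M) = (-5*M + 10*p) + p = -5*M + 11*p)
E = -44311
v = -1570 (v = -128*12 + (-5*9 + 11*1) = -1536 + (-45 + 11) = -1536 - 34 = -1570)
E/v = -44311/(-1570) = -44311*(-1/1570) = 44311/1570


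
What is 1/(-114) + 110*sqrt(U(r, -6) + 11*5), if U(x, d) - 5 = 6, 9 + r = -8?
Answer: -1/114 + 110*sqrt(66) ≈ 893.64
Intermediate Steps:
r = -17 (r = -9 - 8 = -17)
U(x, d) = 11 (U(x, d) = 5 + 6 = 11)
1/(-114) + 110*sqrt(U(r, -6) + 11*5) = 1/(-114) + 110*sqrt(11 + 11*5) = -1/114 + 110*sqrt(11 + 55) = -1/114 + 110*sqrt(66)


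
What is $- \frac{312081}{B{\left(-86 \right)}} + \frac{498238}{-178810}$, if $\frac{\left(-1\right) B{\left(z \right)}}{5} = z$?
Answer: $- \frac{1120348919}{1537766} \approx -728.56$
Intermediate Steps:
$B{\left(z \right)} = - 5 z$
$- \frac{312081}{B{\left(-86 \right)}} + \frac{498238}{-178810} = - \frac{312081}{\left(-5\right) \left(-86\right)} + \frac{498238}{-178810} = - \frac{312081}{430} + 498238 \left(- \frac{1}{178810}\right) = \left(-312081\right) \frac{1}{430} - \frac{249119}{89405} = - \frac{312081}{430} - \frac{249119}{89405} = - \frac{1120348919}{1537766}$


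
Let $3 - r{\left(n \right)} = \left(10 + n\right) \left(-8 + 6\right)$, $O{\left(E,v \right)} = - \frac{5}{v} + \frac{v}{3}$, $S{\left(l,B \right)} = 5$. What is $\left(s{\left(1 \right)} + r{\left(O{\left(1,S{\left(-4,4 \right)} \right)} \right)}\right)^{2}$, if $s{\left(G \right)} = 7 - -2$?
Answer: $\frac{10000}{9} \approx 1111.1$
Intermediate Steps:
$O{\left(E,v \right)} = - \frac{5}{v} + \frac{v}{3}$ ($O{\left(E,v \right)} = - \frac{5}{v} + v \frac{1}{3} = - \frac{5}{v} + \frac{v}{3}$)
$s{\left(G \right)} = 9$ ($s{\left(G \right)} = 7 + 2 = 9$)
$r{\left(n \right)} = 23 + 2 n$ ($r{\left(n \right)} = 3 - \left(10 + n\right) \left(-8 + 6\right) = 3 - \left(10 + n\right) \left(-2\right) = 3 - \left(-20 - 2 n\right) = 3 + \left(20 + 2 n\right) = 23 + 2 n$)
$\left(s{\left(1 \right)} + r{\left(O{\left(1,S{\left(-4,4 \right)} \right)} \right)}\right)^{2} = \left(9 + \left(23 + 2 \left(- \frac{5}{5} + \frac{1}{3} \cdot 5\right)\right)\right)^{2} = \left(9 + \left(23 + 2 \left(\left(-5\right) \frac{1}{5} + \frac{5}{3}\right)\right)\right)^{2} = \left(9 + \left(23 + 2 \left(-1 + \frac{5}{3}\right)\right)\right)^{2} = \left(9 + \left(23 + 2 \cdot \frac{2}{3}\right)\right)^{2} = \left(9 + \left(23 + \frac{4}{3}\right)\right)^{2} = \left(9 + \frac{73}{3}\right)^{2} = \left(\frac{100}{3}\right)^{2} = \frac{10000}{9}$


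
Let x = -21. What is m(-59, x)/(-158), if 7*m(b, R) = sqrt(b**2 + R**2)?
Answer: -sqrt(3922)/1106 ≈ -0.056624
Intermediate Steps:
m(b, R) = sqrt(R**2 + b**2)/7 (m(b, R) = sqrt(b**2 + R**2)/7 = sqrt(R**2 + b**2)/7)
m(-59, x)/(-158) = (sqrt((-21)**2 + (-59)**2)/7)/(-158) = (sqrt(441 + 3481)/7)*(-1/158) = (sqrt(3922)/7)*(-1/158) = -sqrt(3922)/1106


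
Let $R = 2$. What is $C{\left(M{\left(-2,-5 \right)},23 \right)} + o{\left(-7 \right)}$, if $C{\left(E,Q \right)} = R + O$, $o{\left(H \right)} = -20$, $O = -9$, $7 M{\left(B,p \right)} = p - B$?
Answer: $-27$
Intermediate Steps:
$M{\left(B,p \right)} = - \frac{B}{7} + \frac{p}{7}$ ($M{\left(B,p \right)} = \frac{p - B}{7} = - \frac{B}{7} + \frac{p}{7}$)
$C{\left(E,Q \right)} = -7$ ($C{\left(E,Q \right)} = 2 - 9 = -7$)
$C{\left(M{\left(-2,-5 \right)},23 \right)} + o{\left(-7 \right)} = -7 - 20 = -27$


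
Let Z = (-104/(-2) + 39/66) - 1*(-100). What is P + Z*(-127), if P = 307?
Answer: -419585/22 ≈ -19072.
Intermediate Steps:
Z = 3357/22 (Z = (-104*(-½) + 39*(1/66)) + 100 = (52 + 13/22) + 100 = 1157/22 + 100 = 3357/22 ≈ 152.59)
P + Z*(-127) = 307 + (3357/22)*(-127) = 307 - 426339/22 = -419585/22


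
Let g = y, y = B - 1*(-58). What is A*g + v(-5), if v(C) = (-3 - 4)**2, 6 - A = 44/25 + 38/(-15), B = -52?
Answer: 2241/25 ≈ 89.640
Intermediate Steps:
y = 6 (y = -52 - 1*(-58) = -52 + 58 = 6)
A = 508/75 (A = 6 - (44/25 + 38/(-15)) = 6 - (44*(1/25) + 38*(-1/15)) = 6 - (44/25 - 38/15) = 6 - 1*(-58/75) = 6 + 58/75 = 508/75 ≈ 6.7733)
g = 6
v(C) = 49 (v(C) = (-7)**2 = 49)
A*g + v(-5) = (508/75)*6 + 49 = 1016/25 + 49 = 2241/25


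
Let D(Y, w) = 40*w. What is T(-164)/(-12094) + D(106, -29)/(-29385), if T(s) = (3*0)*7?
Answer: 232/5877 ≈ 0.039476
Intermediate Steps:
T(s) = 0 (T(s) = 0*7 = 0)
T(-164)/(-12094) + D(106, -29)/(-29385) = 0/(-12094) + (40*(-29))/(-29385) = 0*(-1/12094) - 1160*(-1/29385) = 0 + 232/5877 = 232/5877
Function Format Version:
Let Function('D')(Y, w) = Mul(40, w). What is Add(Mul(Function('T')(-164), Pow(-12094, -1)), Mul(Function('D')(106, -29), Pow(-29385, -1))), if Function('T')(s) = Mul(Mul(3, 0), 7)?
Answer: Rational(232, 5877) ≈ 0.039476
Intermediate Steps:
Function('T')(s) = 0 (Function('T')(s) = Mul(0, 7) = 0)
Add(Mul(Function('T')(-164), Pow(-12094, -1)), Mul(Function('D')(106, -29), Pow(-29385, -1))) = Add(Mul(0, Pow(-12094, -1)), Mul(Mul(40, -29), Pow(-29385, -1))) = Add(Mul(0, Rational(-1, 12094)), Mul(-1160, Rational(-1, 29385))) = Add(0, Rational(232, 5877)) = Rational(232, 5877)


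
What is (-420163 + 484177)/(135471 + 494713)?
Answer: 32007/315092 ≈ 0.10158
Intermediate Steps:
(-420163 + 484177)/(135471 + 494713) = 64014/630184 = 64014*(1/630184) = 32007/315092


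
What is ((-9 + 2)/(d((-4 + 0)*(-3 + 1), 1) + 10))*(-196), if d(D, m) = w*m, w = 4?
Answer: 98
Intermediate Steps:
d(D, m) = 4*m
((-9 + 2)/(d((-4 + 0)*(-3 + 1), 1) + 10))*(-196) = ((-9 + 2)/(4*1 + 10))*(-196) = -7/(4 + 10)*(-196) = -7/14*(-196) = -7*1/14*(-196) = -1/2*(-196) = 98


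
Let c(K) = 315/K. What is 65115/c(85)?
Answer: 122995/7 ≈ 17571.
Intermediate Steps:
65115/c(85) = 65115/((315/85)) = 65115/((315*(1/85))) = 65115/(63/17) = 65115*(17/63) = 122995/7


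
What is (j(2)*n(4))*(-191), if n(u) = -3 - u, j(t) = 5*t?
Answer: 13370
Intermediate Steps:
(j(2)*n(4))*(-191) = ((5*2)*(-3 - 1*4))*(-191) = (10*(-3 - 4))*(-191) = (10*(-7))*(-191) = -70*(-191) = 13370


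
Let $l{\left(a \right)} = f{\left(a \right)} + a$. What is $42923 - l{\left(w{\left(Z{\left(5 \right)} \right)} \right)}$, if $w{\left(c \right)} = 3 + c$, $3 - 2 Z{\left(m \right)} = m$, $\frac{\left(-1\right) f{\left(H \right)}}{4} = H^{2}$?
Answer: $42937$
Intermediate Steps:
$f{\left(H \right)} = - 4 H^{2}$
$Z{\left(m \right)} = \frac{3}{2} - \frac{m}{2}$
$l{\left(a \right)} = a - 4 a^{2}$ ($l{\left(a \right)} = - 4 a^{2} + a = a - 4 a^{2}$)
$42923 - l{\left(w{\left(Z{\left(5 \right)} \right)} \right)} = 42923 - \left(3 + \left(\frac{3}{2} - \frac{5}{2}\right)\right) \left(1 - 4 \left(3 + \left(\frac{3}{2} - \frac{5}{2}\right)\right)\right) = 42923 - \left(3 - 1\right) \left(1 - 4 \left(3 - 1\right)\right) = 42923 - 2 \left(1 - 8\right) = 42923 - 2 \left(-7\right) = 42923 - -14 = 42923 + 14 = 42937$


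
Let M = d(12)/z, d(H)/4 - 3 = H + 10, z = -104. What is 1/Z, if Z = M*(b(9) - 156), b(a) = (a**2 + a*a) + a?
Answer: -26/375 ≈ -0.069333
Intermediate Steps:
b(a) = a + 2*a**2 (b(a) = (a**2 + a**2) + a = 2*a**2 + a = a + 2*a**2)
d(H) = 52 + 4*H (d(H) = 12 + 4*(H + 10) = 12 + 4*(10 + H) = 12 + (40 + 4*H) = 52 + 4*H)
M = -25/26 (M = (52 + 4*12)/(-104) = (52 + 48)*(-1/104) = 100*(-1/104) = -25/26 ≈ -0.96154)
Z = -375/26 (Z = -25*(9*(1 + 2*9) - 156)/26 = -25*(9*(1 + 18) - 156)/26 = -25*(9*19 - 156)/26 = -25*(171 - 156)/26 = -25/26*15 = -375/26 ≈ -14.423)
1/Z = 1/(-375/26) = -26/375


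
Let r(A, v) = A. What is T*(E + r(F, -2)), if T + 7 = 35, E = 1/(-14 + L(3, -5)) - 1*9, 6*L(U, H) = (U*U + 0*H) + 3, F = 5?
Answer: -343/3 ≈ -114.33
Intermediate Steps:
L(U, H) = 1/2 + U**2/6 (L(U, H) = ((U*U + 0*H) + 3)/6 = ((U**2 + 0) + 3)/6 = (U**2 + 3)/6 = (3 + U**2)/6 = 1/2 + U**2/6)
E = -109/12 (E = 1/(-14 + (1/2 + (1/6)*3**2)) - 1*9 = 1/(-14 + (1/2 + (1/6)*9)) - 9 = 1/(-14 + (1/2 + 3/2)) - 9 = 1/(-14 + 2) - 9 = 1/(-12) - 9 = -1/12 - 9 = -109/12 ≈ -9.0833)
T = 28 (T = -7 + 35 = 28)
T*(E + r(F, -2)) = 28*(-109/12 + 5) = 28*(-49/12) = -343/3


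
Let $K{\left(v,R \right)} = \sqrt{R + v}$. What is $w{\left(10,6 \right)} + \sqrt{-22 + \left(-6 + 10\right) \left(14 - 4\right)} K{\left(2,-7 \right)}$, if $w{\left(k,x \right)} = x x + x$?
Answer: $42 + 3 i \sqrt{10} \approx 42.0 + 9.4868 i$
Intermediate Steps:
$w{\left(k,x \right)} = x + x^{2}$ ($w{\left(k,x \right)} = x^{2} + x = x + x^{2}$)
$w{\left(10,6 \right)} + \sqrt{-22 + \left(-6 + 10\right) \left(14 - 4\right)} K{\left(2,-7 \right)} = 6 \left(1 + 6\right) + \sqrt{-22 + \left(-6 + 10\right) \left(14 - 4\right)} \sqrt{-7 + 2} = 6 \cdot 7 + \sqrt{-22 + 4 \cdot 10} \sqrt{-5} = 42 + \sqrt{-22 + 40} i \sqrt{5} = 42 + \sqrt{18} i \sqrt{5} = 42 + 3 \sqrt{2} i \sqrt{5} = 42 + 3 i \sqrt{10}$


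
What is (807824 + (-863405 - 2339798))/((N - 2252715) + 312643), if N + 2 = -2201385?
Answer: 342197/591637 ≈ 0.57839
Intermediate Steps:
N = -2201387 (N = -2 - 2201385 = -2201387)
(807824 + (-863405 - 2339798))/((N - 2252715) + 312643) = (807824 + (-863405 - 2339798))/((-2201387 - 2252715) + 312643) = (807824 - 3203203)/(-4454102 + 312643) = -2395379/(-4141459) = -2395379*(-1/4141459) = 342197/591637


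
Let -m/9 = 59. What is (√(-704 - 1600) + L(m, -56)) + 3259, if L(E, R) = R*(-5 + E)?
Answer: 33275 + 48*I ≈ 33275.0 + 48.0*I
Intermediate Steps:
m = -531 (m = -9*59 = -531)
(√(-704 - 1600) + L(m, -56)) + 3259 = (√(-704 - 1600) - 56*(-5 - 531)) + 3259 = (√(-2304) - 56*(-536)) + 3259 = (48*I + 30016) + 3259 = (30016 + 48*I) + 3259 = 33275 + 48*I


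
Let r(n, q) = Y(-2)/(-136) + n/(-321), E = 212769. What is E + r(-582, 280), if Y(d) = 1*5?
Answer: 3096240337/14552 ≈ 2.1277e+5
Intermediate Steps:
Y(d) = 5
r(n, q) = -5/136 - n/321 (r(n, q) = 5/(-136) + n/(-321) = 5*(-1/136) + n*(-1/321) = -5/136 - n/321)
E + r(-582, 280) = 212769 + (-5/136 - 1/321*(-582)) = 212769 + (-5/136 + 194/107) = 212769 + 25849/14552 = 3096240337/14552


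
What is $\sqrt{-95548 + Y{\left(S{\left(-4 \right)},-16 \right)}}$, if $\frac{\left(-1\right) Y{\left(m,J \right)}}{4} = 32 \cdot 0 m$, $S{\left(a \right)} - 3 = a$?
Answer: $2 i \sqrt{23887} \approx 309.11 i$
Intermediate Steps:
$S{\left(a \right)} = 3 + a$
$Y{\left(m,J \right)} = 0$ ($Y{\left(m,J \right)} = - 4 \cdot 32 \cdot 0 m = - 4 \cdot 32 \cdot 0 = \left(-4\right) 0 = 0$)
$\sqrt{-95548 + Y{\left(S{\left(-4 \right)},-16 \right)}} = \sqrt{-95548 + 0} = \sqrt{-95548} = 2 i \sqrt{23887}$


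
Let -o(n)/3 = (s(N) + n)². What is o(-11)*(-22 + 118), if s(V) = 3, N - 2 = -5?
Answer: -18432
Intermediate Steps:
N = -3 (N = 2 - 5 = -3)
o(n) = -3*(3 + n)²
o(-11)*(-22 + 118) = (-3*(3 - 11)²)*(-22 + 118) = -3*(-8)²*96 = -3*64*96 = -192*96 = -18432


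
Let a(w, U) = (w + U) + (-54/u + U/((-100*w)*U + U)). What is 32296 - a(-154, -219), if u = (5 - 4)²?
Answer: 503966922/15401 ≈ 32723.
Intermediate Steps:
u = 1 (u = 1² = 1)
a(w, U) = -54 + U + w + U/(U - 100*U*w) (a(w, U) = (w + U) + (-54/1 + U/((-100*w)*U + U)) = (U + w) + (-54*1 + U/(-100*U*w + U)) = (U + w) + (-54 + U/(U - 100*U*w)) = -54 + U + w + U/(U - 100*U*w))
32296 - a(-154, -219) = 32296 - (53 - 1*(-219) - 5401*(-154) + 100*(-154)² + 100*(-219)*(-154))/(-1 + 100*(-154)) = 32296 - (53 + 219 + 831754 + 100*23716 + 3372600)/(-1 - 15400) = 32296 - (53 + 219 + 831754 + 2371600 + 3372600)/(-15401) = 32296 - (-1)*6576226/15401 = 32296 - 1*(-6576226/15401) = 32296 + 6576226/15401 = 503966922/15401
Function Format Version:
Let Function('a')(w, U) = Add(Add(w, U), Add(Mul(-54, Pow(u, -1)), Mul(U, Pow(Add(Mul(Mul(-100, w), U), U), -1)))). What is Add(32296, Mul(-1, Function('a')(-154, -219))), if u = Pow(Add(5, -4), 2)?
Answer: Rational(503966922, 15401) ≈ 32723.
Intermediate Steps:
u = 1 (u = Pow(1, 2) = 1)
Function('a')(w, U) = Add(-54, U, w, Mul(U, Pow(Add(U, Mul(-100, U, w)), -1))) (Function('a')(w, U) = Add(Add(w, U), Add(Mul(-54, Pow(1, -1)), Mul(U, Pow(Add(Mul(Mul(-100, w), U), U), -1)))) = Add(Add(U, w), Add(Mul(-54, 1), Mul(U, Pow(Add(Mul(-100, U, w), U), -1)))) = Add(Add(U, w), Add(-54, Mul(U, Pow(Add(U, Mul(-100, U, w)), -1)))) = Add(-54, U, w, Mul(U, Pow(Add(U, Mul(-100, U, w)), -1))))
Add(32296, Mul(-1, Function('a')(-154, -219))) = Add(32296, Mul(-1, Mul(Pow(Add(-1, Mul(100, -154)), -1), Add(53, Mul(-1, -219), Mul(-5401, -154), Mul(100, Pow(-154, 2)), Mul(100, -219, -154))))) = Add(32296, Mul(-1, Mul(Pow(Add(-1, -15400), -1), Add(53, 219, 831754, Mul(100, 23716), 3372600)))) = Add(32296, Mul(-1, Mul(Pow(-15401, -1), Add(53, 219, 831754, 2371600, 3372600)))) = Add(32296, Mul(-1, Mul(Rational(-1, 15401), 6576226))) = Add(32296, Mul(-1, Rational(-6576226, 15401))) = Add(32296, Rational(6576226, 15401)) = Rational(503966922, 15401)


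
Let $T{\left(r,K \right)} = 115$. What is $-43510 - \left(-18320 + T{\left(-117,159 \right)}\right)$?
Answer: $-25305$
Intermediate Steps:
$-43510 - \left(-18320 + T{\left(-117,159 \right)}\right) = -43510 + \left(\left(11117 + 7203\right) - 115\right) = -43510 + \left(18320 - 115\right) = -43510 + 18205 = -25305$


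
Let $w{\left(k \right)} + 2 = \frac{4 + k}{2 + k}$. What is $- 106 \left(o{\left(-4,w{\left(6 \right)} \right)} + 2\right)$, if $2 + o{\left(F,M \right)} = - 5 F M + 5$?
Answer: $1060$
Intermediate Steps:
$w{\left(k \right)} = -2 + \frac{4 + k}{2 + k}$
$o{\left(F,M \right)} = 3 - 5 F M$ ($o{\left(F,M \right)} = -2 + \left(- 5 F M + 5\right) = -2 - \left(-5 + 5 F M\right) = 3 - 5 F M$)
$- 106 \left(o{\left(-4,w{\left(6 \right)} \right)} + 2\right) = - 106 \left(\left(3 - - 20 \left(\left(-1\right) 6 \frac{1}{2 + 6}\right)\right) + 2\right) = - 106 \left(\left(3 - - 20 \left(\left(-1\right) 6 \cdot \frac{1}{8}\right)\right) + 2\right) = - 106 \left(\left(3 - \left(-20\right) \left(- \frac{3}{4}\right)\right) + 2\right) = - 106 \left(\left(3 - 15\right) + 2\right) = - 106 \left(-12 + 2\right) = \left(-106\right) \left(-10\right) = 1060$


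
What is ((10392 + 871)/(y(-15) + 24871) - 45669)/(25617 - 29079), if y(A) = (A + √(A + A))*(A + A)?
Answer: 14640883051003/1109882650971 - 56315*I*√30/369960883657 ≈ 13.191 - 8.3374e-7*I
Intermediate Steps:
y(A) = 2*A*(A + √2*√A) (y(A) = (A + √(2*A))*(2*A) = (A + √2*√A)*(2*A) = 2*A*(A + √2*√A))
((10392 + 871)/(y(-15) + 24871) - 45669)/(25617 - 29079) = ((10392 + 871)/((2*(-15)² + 2*√2*(-15)^(3/2)) + 24871) - 45669)/(25617 - 29079) = (11263/((2*225 + 2*√2*(-15*I*√15)) + 24871) - 45669)/(-3462) = (11263/((450 - 30*I*√30) + 24871) - 45669)*(-1/3462) = (11263/(25321 - 30*I*√30) - 45669)*(-1/3462) = (-45669 + 11263/(25321 - 30*I*√30))*(-1/3462) = 15223/1154 - 11263/(3462*(25321 - 30*I*√30))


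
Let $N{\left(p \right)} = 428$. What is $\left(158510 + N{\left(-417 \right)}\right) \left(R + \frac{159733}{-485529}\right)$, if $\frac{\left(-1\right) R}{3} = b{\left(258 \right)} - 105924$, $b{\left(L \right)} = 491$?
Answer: $\frac{24408454737640844}{485529} \approx 5.0272 \cdot 10^{10}$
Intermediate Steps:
$R = 316299$ ($R = - 3 \left(491 - 105924\right) = \left(-3\right) \left(-105433\right) = 316299$)
$\left(158510 + N{\left(-417 \right)}\right) \left(R + \frac{159733}{-485529}\right) = \left(158510 + 428\right) \left(316299 + \frac{159733}{-485529}\right) = 158938 \left(316299 + 159733 \left(- \frac{1}{485529}\right)\right) = 158938 \left(316299 - \frac{159733}{485529}\right) = 158938 \cdot \frac{153572177438}{485529} = \frac{24408454737640844}{485529}$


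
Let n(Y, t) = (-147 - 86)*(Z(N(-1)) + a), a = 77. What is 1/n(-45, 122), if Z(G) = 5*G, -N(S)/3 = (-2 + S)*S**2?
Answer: -1/28426 ≈ -3.5179e-5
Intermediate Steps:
N(S) = -3*S**2*(-2 + S) (N(S) = -3*(-2 + S)*S**2 = -3*S**2*(-2 + S))
n(Y, t) = -28426 (n(Y, t) = (-147 - 86)*(5*(3*(-1)**2*(2 - 1*(-1))) + 77) = -233*(5*(3*1*(2 + 1)) + 77) = -233*(5*(3*1*3) + 77) = -233*(5*9 + 77) = -233*(45 + 77) = -233*122 = -28426)
1/n(-45, 122) = 1/(-28426) = -1/28426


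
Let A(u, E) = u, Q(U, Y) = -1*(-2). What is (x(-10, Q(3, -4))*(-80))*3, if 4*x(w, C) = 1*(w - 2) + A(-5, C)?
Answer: 1020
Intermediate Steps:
Q(U, Y) = 2
x(w, C) = -7/4 + w/4 (x(w, C) = (1*(w - 2) - 5)/4 = (1*(-2 + w) - 5)/4 = ((-2 + w) - 5)/4 = (-7 + w)/4 = -7/4 + w/4)
(x(-10, Q(3, -4))*(-80))*3 = ((-7/4 + (¼)*(-10))*(-80))*3 = ((-7/4 - 5/2)*(-80))*3 = -17/4*(-80)*3 = 340*3 = 1020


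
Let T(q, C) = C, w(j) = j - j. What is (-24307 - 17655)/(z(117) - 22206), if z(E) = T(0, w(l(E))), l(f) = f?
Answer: 20981/11103 ≈ 1.8897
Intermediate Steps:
w(j) = 0
z(E) = 0
(-24307 - 17655)/(z(117) - 22206) = (-24307 - 17655)/(0 - 22206) = -41962/(-22206) = -41962*(-1/22206) = 20981/11103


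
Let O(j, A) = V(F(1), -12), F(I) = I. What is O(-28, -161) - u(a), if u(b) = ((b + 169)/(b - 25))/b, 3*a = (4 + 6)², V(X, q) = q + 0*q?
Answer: -31821/2500 ≈ -12.728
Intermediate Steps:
V(X, q) = q (V(X, q) = q + 0 = q)
O(j, A) = -12
a = 100/3 (a = (4 + 6)²/3 = (⅓)*10² = (⅓)*100 = 100/3 ≈ 33.333)
u(b) = (169 + b)/(b*(-25 + b)) (u(b) = ((169 + b)/(-25 + b))/b = (169 + b)/(b*(-25 + b)))
O(-28, -161) - u(a) = -12 - (169 + 100/3)/(100/3*(-25 + 100/3)) = -12 - 3*607/(100*25/3*3) = -12 - 3*3*607/(100*25*3) = -12 - 1*1821/2500 = -12 - 1821/2500 = -31821/2500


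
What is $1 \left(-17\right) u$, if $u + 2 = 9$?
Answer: $-119$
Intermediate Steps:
$u = 7$ ($u = -2 + 9 = 7$)
$1 \left(-17\right) u = 1 \left(-17\right) 7 = \left(-17\right) 7 = -119$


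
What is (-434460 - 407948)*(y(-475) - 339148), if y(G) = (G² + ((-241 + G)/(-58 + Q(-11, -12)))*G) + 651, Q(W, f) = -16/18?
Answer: 5297319280848/53 ≈ 9.9949e+10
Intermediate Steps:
Q(W, f) = -8/9 (Q(W, f) = -16*1/18 = -8/9)
y(G) = 651 + G² + G*(2169/530 - 9*G/530) (y(G) = (G² + ((-241 + G)/(-58 - 8/9))*G) + 651 = (G² + ((-241 + G)/(-530/9))*G) + 651 = (G² + ((-241 + G)*(-9/530))*G) + 651 = (G² + (2169/530 - 9*G/530)*G) + 651 = (G² + G*(2169/530 - 9*G/530)) + 651 = 651 + G² + G*(2169/530 - 9*G/530))
(-434460 - 407948)*(y(-475) - 339148) = (-434460 - 407948)*((651 + (521/530)*(-475)² + (2169/530)*(-475)) - 339148) = -842408*((651 + (521/530)*225625 - 206055/106) - 339148) = -842408*((651 + 23510125/106 - 206055/106) - 339148) = -842408*(11686538/53 - 339148) = -842408*(-6288306/53) = 5297319280848/53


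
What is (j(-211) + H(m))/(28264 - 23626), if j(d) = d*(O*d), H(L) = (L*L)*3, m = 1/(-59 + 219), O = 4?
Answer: 4558950403/118732800 ≈ 38.397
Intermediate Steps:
m = 1/160 ≈ 0.0062500
H(L) = 3*L**2 (H(L) = L**2*3 = 3*L**2)
j(d) = 4*d**2 (j(d) = d*(4*d) = 4*d**2)
(j(-211) + H(m))/(28264 - 23626) = (4*(-211)**2 + 3*(1/160)**2)/(28264 - 23626) = (4*44521 + 3*(1/25600))/4638 = (178084 + 3/25600)*(1/4638) = (4558950403/25600)*(1/4638) = 4558950403/118732800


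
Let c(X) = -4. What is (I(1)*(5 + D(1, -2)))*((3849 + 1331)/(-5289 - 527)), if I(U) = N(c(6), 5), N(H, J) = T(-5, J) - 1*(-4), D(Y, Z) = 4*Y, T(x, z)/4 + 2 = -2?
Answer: 69930/727 ≈ 96.190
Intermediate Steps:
T(x, z) = -16 (T(x, z) = -8 + 4*(-2) = -8 - 8 = -16)
N(H, J) = -12 (N(H, J) = -16 - 1*(-4) = -16 + 4 = -12)
I(U) = -12
(I(1)*(5 + D(1, -2)))*((3849 + 1331)/(-5289 - 527)) = (-12*(5 + 4*1))*((3849 + 1331)/(-5289 - 527)) = (-12*(5 + 4))*(5180/(-5816)) = (-12*9)*(5180*(-1/5816)) = -108*(-1295/1454) = 69930/727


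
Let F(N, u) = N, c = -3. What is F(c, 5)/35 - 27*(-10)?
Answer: 9447/35 ≈ 269.91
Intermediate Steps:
F(c, 5)/35 - 27*(-10) = -3/35 - 27*(-10) = -3*1/35 + 270 = -3/35 + 270 = 9447/35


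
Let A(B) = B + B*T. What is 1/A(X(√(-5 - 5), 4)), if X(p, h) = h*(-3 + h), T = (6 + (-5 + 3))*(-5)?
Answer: -1/76 ≈ -0.013158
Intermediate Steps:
T = -20 (T = (6 - 2)*(-5) = 4*(-5) = -20)
A(B) = -19*B (A(B) = B + B*(-20) = B - 20*B = -19*B)
1/A(X(√(-5 - 5), 4)) = 1/(-76*(-3 + 4)) = 1/(-76) = -1/76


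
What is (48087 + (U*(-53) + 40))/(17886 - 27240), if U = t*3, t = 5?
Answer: -23666/4677 ≈ -5.0601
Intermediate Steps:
U = 15 (U = 5*3 = 15)
(48087 + (U*(-53) + 40))/(17886 - 27240) = (48087 + (15*(-53) + 40))/(17886 - 27240) = (48087 + (-795 + 40))/(-9354) = (48087 - 755)*(-1/9354) = 47332*(-1/9354) = -23666/4677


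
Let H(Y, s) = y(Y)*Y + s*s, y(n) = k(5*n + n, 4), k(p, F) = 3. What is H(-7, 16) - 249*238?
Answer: -59027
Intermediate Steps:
y(n) = 3
H(Y, s) = s**2 + 3*Y (H(Y, s) = 3*Y + s*s = 3*Y + s**2 = s**2 + 3*Y)
H(-7, 16) - 249*238 = (16**2 + 3*(-7)) - 249*238 = (256 - 21) - 59262 = 235 - 59262 = -59027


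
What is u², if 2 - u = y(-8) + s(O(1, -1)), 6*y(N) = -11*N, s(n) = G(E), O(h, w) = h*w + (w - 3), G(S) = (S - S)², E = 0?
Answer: 1444/9 ≈ 160.44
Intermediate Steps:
G(S) = 0 (G(S) = 0² = 0)
O(h, w) = -3 + w + h*w (O(h, w) = h*w + (-3 + w) = -3 + w + h*w)
s(n) = 0
y(N) = -11*N/6 (y(N) = (-11*N)/6 = -11*N/6)
u = -38/3 (u = 2 - (-11/6*(-8) + 0) = 2 - (44/3 + 0) = 2 - 1*44/3 = 2 - 44/3 = -38/3 ≈ -12.667)
u² = (-38/3)² = 1444/9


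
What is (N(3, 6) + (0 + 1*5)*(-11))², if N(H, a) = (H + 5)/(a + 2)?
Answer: 2916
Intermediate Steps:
N(H, a) = (5 + H)/(2 + a)
(N(3, 6) + (0 + 1*5)*(-11))² = ((5 + 3)/(2 + 6) + (0 + 1*5)*(-11))² = (8/8 + (0 + 5)*(-11))² = ((⅛)*8 + 5*(-11))² = (1 - 55)² = (-54)² = 2916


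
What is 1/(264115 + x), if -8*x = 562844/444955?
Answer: 889910/235038438939 ≈ 3.7862e-6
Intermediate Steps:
x = -140711/889910 (x = -140711/(2*444955) = -⅛*562844/444955 = -140711/889910 ≈ -0.15812)
1/(264115 + x) = 1/(264115 - 140711/889910) = 1/(235038438939/889910) = 889910/235038438939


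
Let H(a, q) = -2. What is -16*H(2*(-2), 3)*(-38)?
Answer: -1216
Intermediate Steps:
-16*H(2*(-2), 3)*(-38) = -16*(-2)*(-38) = 32*(-38) = -1216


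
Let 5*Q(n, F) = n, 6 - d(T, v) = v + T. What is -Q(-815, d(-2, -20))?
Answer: 163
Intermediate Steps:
d(T, v) = 6 - T - v (d(T, v) = 6 - (v + T) = 6 - (T + v) = 6 + (-T - v) = 6 - T - v)
Q(n, F) = n/5
-Q(-815, d(-2, -20)) = -(-815)/5 = -1*(-163) = 163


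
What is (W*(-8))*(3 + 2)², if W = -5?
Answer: 1000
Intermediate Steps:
(W*(-8))*(3 + 2)² = (-5*(-8))*(3 + 2)² = 40*5² = 40*25 = 1000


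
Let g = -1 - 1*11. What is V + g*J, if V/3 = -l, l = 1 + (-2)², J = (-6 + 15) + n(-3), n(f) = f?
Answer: -87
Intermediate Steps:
g = -12 (g = -1 - 11 = -12)
J = 6 (J = (-6 + 15) - 3 = 9 - 3 = 6)
l = 5 (l = 1 + 4 = 5)
V = -15 (V = 3*(-1*5) = 3*(-5) = -15)
V + g*J = -15 - 12*6 = -15 - 72 = -87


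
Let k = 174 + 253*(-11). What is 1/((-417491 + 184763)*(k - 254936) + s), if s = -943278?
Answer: 1/59936989482 ≈ 1.6684e-11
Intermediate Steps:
k = -2609 (k = 174 - 2783 = -2609)
1/((-417491 + 184763)*(k - 254936) + s) = 1/((-417491 + 184763)*(-2609 - 254936) - 943278) = 1/(-232728*(-257545) - 943278) = 1/(59937932760 - 943278) = 1/59936989482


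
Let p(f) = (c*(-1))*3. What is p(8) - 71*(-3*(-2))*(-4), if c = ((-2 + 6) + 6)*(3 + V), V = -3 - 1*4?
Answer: 1824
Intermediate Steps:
V = -7 (V = -3 - 4 = -7)
c = -40 (c = ((-2 + 6) + 6)*(3 - 7) = (4 + 6)*(-4) = 10*(-4) = -40)
p(f) = 120 (p(f) = -40*(-1)*3 = 40*3 = 120)
p(8) - 71*(-3*(-2))*(-4) = 120 - 71*(-3*(-2))*(-4) = 120 - 426*(-4) = 120 - 71*(-24) = 120 + 1704 = 1824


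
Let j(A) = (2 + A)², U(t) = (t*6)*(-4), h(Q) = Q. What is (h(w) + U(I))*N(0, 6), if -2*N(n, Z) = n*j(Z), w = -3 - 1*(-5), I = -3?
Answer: 0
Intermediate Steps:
w = 2 (w = -3 + 5 = 2)
U(t) = -24*t (U(t) = (6*t)*(-4) = -24*t)
N(n, Z) = -n*(2 + Z)²/2
(h(w) + U(I))*N(0, 6) = (2 - 24*(-3))*(-½*0*(2 + 6)²) = (2 + 72)*(-½*0*8²) = 74*(-½*0*64) = 74*0 = 0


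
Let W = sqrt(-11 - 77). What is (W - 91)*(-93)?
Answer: 8463 - 186*I*sqrt(22) ≈ 8463.0 - 872.42*I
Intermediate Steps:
W = 2*I*sqrt(22) (W = sqrt(-88) = 2*I*sqrt(22) ≈ 9.3808*I)
(W - 91)*(-93) = (2*I*sqrt(22) - 91)*(-93) = (-91 + 2*I*sqrt(22))*(-93) = 8463 - 186*I*sqrt(22)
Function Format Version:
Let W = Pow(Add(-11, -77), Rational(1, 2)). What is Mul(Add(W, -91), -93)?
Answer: Add(8463, Mul(-186, I, Pow(22, Rational(1, 2)))) ≈ Add(8463.0, Mul(-872.42, I))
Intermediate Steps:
W = Mul(2, I, Pow(22, Rational(1, 2))) (W = Pow(-88, Rational(1, 2)) = Mul(2, I, Pow(22, Rational(1, 2))) ≈ Mul(9.3808, I))
Mul(Add(W, -91), -93) = Mul(Add(Mul(2, I, Pow(22, Rational(1, 2))), -91), -93) = Mul(Add(-91, Mul(2, I, Pow(22, Rational(1, 2)))), -93) = Add(8463, Mul(-186, I, Pow(22, Rational(1, 2))))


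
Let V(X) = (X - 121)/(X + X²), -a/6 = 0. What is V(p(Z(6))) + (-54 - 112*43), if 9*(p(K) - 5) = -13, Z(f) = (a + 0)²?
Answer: -6398953/1312 ≈ -4877.3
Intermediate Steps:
a = 0 (a = -6*0 = 0)
Z(f) = 0 (Z(f) = (0 + 0)² = 0² = 0)
p(K) = 32/9 (p(K) = 5 + (⅑)*(-13) = 5 - 13/9 = 32/9)
V(X) = (-121 + X)/(X + X²)
V(p(Z(6))) + (-54 - 112*43) = (-121 + 32/9)/((32/9)*(1 + 32/9)) + (-54 - 112*43) = (9/32)*(-1057/9)/(41/9) + (-54 - 4816) = (9/32)*(9/41)*(-1057/9) - 4870 = -9513/1312 - 4870 = -6398953/1312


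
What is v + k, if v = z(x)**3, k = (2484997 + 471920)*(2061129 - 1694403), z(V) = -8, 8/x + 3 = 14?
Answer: 1084378343230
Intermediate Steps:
x = 8/11 (x = 8/(-3 + 14) = 8/11 ≈ 0.72727)
k = 1084378343742 (k = 2956917*366726 = 1084378343742)
v = -512 (v = (-8)**3 = -512)
v + k = -512 + 1084378343742 = 1084378343230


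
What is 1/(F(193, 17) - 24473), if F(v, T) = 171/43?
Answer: -43/1052168 ≈ -4.0868e-5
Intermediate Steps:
F(v, T) = 171/43 (F(v, T) = 171*(1/43) = 171/43)
1/(F(193, 17) - 24473) = 1/(171/43 - 24473) = 1/(-1052168/43) = -43/1052168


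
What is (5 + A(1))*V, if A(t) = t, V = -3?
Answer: -18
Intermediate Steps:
(5 + A(1))*V = (5 + 1)*(-3) = 6*(-3) = -18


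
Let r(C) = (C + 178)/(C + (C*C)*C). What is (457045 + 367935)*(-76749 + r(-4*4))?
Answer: -32544641176125/514 ≈ -6.3316e+10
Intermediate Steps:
r(C) = (178 + C)/(C + C³) (r(C) = (178 + C)/(C + C²*C) = (178 + C)/(C + C³))
(457045 + 367935)*(-76749 + r(-4*4)) = (457045 + 367935)*(-76749 + (178 - 4*4)/(-4*4 + (-4*4)³)) = 824980*(-76749 + (178 - 16)/(-16 + (-16)³)) = 824980*(-76749 + 162/(-16 - 4096)) = 824980*(-76749 + 162/(-4112)) = 824980*(-76749 - 1/4112*162) = 824980*(-76749 - 81/2056) = 824980*(-157796025/2056) = -32544641176125/514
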